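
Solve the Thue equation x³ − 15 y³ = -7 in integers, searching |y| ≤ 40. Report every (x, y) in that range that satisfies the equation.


The equation is x³ - 15y³ = -7. For fixed y, x³ = 15·y³ − 7, so a solution requires the RHS to be a perfect cube.
Strategy: iterate y from -40 to 40, compute RHS = 15·y³ − 7, and check whether it is a (positive or negative) perfect cube.
Check small values of y:
  y = 0: RHS = -7 is not a perfect cube.
  y = 1: RHS = 8 = (2)³ ⇒ x = 2 works.
  y = -1: RHS = -22 is not a perfect cube.
  y = 2: RHS = 113 is not a perfect cube.
  y = -2: RHS = -127 is not a perfect cube.
  y = 3: RHS = 398 is not a perfect cube.
  y = -3: RHS = -412 is not a perfect cube.
Continuing the search up to |y| = 40 finds no further solutions beyond those listed.
Collected solutions: (2, 1).

Solutions (with |y| ≤ 40): (2, 1).


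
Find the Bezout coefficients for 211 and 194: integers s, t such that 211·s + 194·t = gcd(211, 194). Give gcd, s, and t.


Euclidean algorithm on (211, 194) — divide until remainder is 0:
  211 = 1 · 194 + 17
  194 = 11 · 17 + 7
  17 = 2 · 7 + 3
  7 = 2 · 3 + 1
  3 = 3 · 1 + 0
gcd(211, 194) = 1.
Track Bezout coefficients alongside the remainders: start with r₀ = 211 = a·1 + b·0 (s = 1, t = 0) and r₁ = 194 = a·0 + b·1 (s = 0, t = 1); each new remainder r_{k+1} = r_{k-1} − q_k·r_k inherits s_{k+1} = s_{k-1} − q_k·s_k, t_{k+1} = t_{k-1} − q_k·t_k, so r_k = a·s_k + b·t_k at every step:
  q = 1: r = 17, s = 1 − 1·0 = 1, t = 0 − 1·1 = -1  (check: 211·1 + 194·(-1) = 17)
  q = 11: r = 7, s = 0 − 11·1 = -11, t = 1 − 11·(-1) = 12  (check: 211·(-11) + 194·12 = 7)
  q = 2: r = 3, s = 1 − 2·(-11) = 23, t = -1 − 2·12 = -25  (check: 211·23 + 194·(-25) = 3)
  q = 2: r = 1, s = -11 − 2·23 = -57, t = 12 − 2·(-25) = 62  (check: 211·(-57) + 194·62 = 1)
The row with r = 1 (the gcd) gives the Bezout coefficients s = -57, t = 62.
Result: 211 · (-57) + 194 · (62) = 1.

gcd(211, 194) = 1; s = -57, t = 62 (check: 211·(-57) + 194·62 = 1).


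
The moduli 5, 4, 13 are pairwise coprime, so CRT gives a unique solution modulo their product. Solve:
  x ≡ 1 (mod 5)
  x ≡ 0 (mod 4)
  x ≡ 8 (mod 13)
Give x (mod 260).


Moduli 5, 4, 13 are pairwise coprime; by CRT there is a unique solution modulo M = 5 · 4 · 13 = 260.
Solve pairwise, accumulating the modulus:
  Start with x ≡ 1 (mod 5).
  Combine with x ≡ 0 (mod 4): since gcd(5, 4) = 1, we get a unique residue mod 20.
    Write x = 1 + 5·t and substitute into x ≡ 0 (mod 4): 5·t ≡ 0 − 1 = -1 (mod 4).
    Reduce coefficients mod 4: 1·t ≡ 3 (mod 4).
    So t ≡ 3 (mod 4).
    Then x = 1 + 5·3 = 16, valid modulo lcm(5, 4) = 20: x ≡ 16 (mod 20).
  Combine with x ≡ 8 (mod 13): since gcd(20, 13) = 1, we get a unique residue mod 260.
    Write x = 16 + 20·t and substitute into x ≡ 8 (mod 13): 20·t ≡ 8 − 16 = -8 (mod 13).
    Reduce coefficients mod 13: 7·t ≡ 5 (mod 13).
    The inverse of 7 mod 13 is 2 (since 7·2 = 14 = 1·13 + 1), so t ≡ 2·5 = 10 ≡ 10 (mod 13).
    Then x = 16 + 20·10 = 216, valid modulo lcm(20, 13) = 260: x ≡ 216 (mod 260).
Verify: 216 mod 5 = 1 ✓, 216 mod 4 = 0 ✓, 216 mod 13 = 8 ✓.

x ≡ 216 (mod 260).


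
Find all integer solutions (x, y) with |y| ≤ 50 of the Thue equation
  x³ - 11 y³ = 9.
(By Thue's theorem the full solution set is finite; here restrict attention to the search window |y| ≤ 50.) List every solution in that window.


The equation is x³ - 11y³ = 9. For fixed y, x³ = 11·y³ + 9, so a solution requires the RHS to be a perfect cube.
Strategy: iterate y from -50 to 50, compute RHS = 11·y³ + 9, and check whether it is a (positive or negative) perfect cube.
Check small values of y:
  y = 0: RHS = 9 is not a perfect cube.
  y = 1: RHS = 20 is not a perfect cube.
  y = -1: RHS = -2 is not a perfect cube.
  y = 2: RHS = 97 is not a perfect cube.
  y = -2: RHS = -79 is not a perfect cube.
  y = 3: RHS = 306 is not a perfect cube.
  y = -3: RHS = -288 is not a perfect cube.
Continuing the search up to |y| = 50 finds no solutions either.
No (x, y) in the scanned range satisfies the equation.

No integer solutions with |y| ≤ 50.


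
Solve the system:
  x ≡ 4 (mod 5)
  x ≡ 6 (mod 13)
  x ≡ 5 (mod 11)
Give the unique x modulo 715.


Moduli 5, 13, 11 are pairwise coprime; by CRT there is a unique solution modulo M = 5 · 13 · 11 = 715.
Solve pairwise, accumulating the modulus:
  Start with x ≡ 4 (mod 5).
  Combine with x ≡ 6 (mod 13): since gcd(5, 13) = 1, we get a unique residue mod 65.
    Write x = 4 + 5·t and substitute into x ≡ 6 (mod 13): 5·t ≡ 6 − 4 = 2 (mod 13).
    The inverse of 5 mod 13 is 8 (since 5·8 = 40 = 3·13 + 1), so t ≡ 8·2 = 16 ≡ 3 (mod 13).
    Then x = 4 + 5·3 = 19, valid modulo lcm(5, 13) = 65: x ≡ 19 (mod 65).
  Combine with x ≡ 5 (mod 11): since gcd(65, 11) = 1, we get a unique residue mod 715.
    Write x = 19 + 65·t and substitute into x ≡ 5 (mod 11): 65·t ≡ 5 − 19 = -14 (mod 11).
    Reduce coefficients mod 11: 10·t ≡ 8 (mod 11).
    The inverse of 10 mod 11 is 10 (since 10·10 = 100 = 9·11 + 1), so t ≡ 10·8 = 80 ≡ 3 (mod 11).
    Then x = 19 + 65·3 = 214, valid modulo lcm(65, 11) = 715: x ≡ 214 (mod 715).
Verify: 214 mod 5 = 4 ✓, 214 mod 13 = 6 ✓, 214 mod 11 = 5 ✓.

x ≡ 214 (mod 715).


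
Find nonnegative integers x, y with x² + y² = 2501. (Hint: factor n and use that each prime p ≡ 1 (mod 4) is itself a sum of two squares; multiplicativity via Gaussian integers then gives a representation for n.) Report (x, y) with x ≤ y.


Step 1: Factor n = 2501 = 41 · 61.
Step 2: Check the mod-4 condition on each prime factor: 41 ≡ 1 (mod 4), exponent 1; 61 ≡ 1 (mod 4), exponent 1.
All primes ≡ 3 (mod 4) appear to even exponent (or don't appear), so by the two-squares theorem n IS expressible as a sum of two squares.
Step 3: Build a representation. Here n = 41 · 61 is a product of primes ≡ 1 (mod 4). Each prime p ≡ 1 (mod 4) is itself a sum of two squares; find a² by testing p − a² for a perfect square:
  41: 41 − 1² = 40, 41 − 2² = 37, 41 − 3² = 32, 41 − 4² = 25 = 5² ⇒ 41 = 4² + 5².
  61: 61 − 1² = 60, 61 − 2² = 57, 61 − 3² = 52, 61 − 4² = 45, 61 − 5² = 36 = 6² ⇒ 61 = 5² + 6².
  Combine using the Brahmagupta–Fibonacci identity (a² + b²)(c² + d²) = (ac − bd)² + (ad + bc)² = (ac + bd)² + (ad − bc)²:
  41 · 61 = 2501: from (4² + 5²)(5² + 6²), take (4·5 − 5·6, 4·6 + 5·5) = (20 − 30, 24 + 25) = (-10, 49); dropping signs (only squares matter) gives (10, 49); check 10² + 49² = 100 + 2401 = 2501 ✓.
Step 4: Order so x ≤ y and verify: 10² + 49² = 100 + 2401 = 2501 = n. ✓

n = 2501 = 10² + 49² (one valid representation with x ≤ y).


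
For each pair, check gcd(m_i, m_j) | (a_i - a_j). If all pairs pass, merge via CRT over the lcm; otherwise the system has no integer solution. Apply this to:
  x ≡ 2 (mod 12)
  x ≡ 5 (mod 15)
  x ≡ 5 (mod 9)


Moduli 12, 15, 9 are not pairwise coprime, so CRT works modulo lcm(m_i) when all pairwise compatibility conditions hold.
Pairwise compatibility: gcd(m_i, m_j) must divide a_i - a_j for every pair.
Merge one congruence at a time:
  Start: x ≡ 2 (mod 12).
  Combine with x ≡ 5 (mod 15): gcd(12, 15) = 3; 5 - 2 = 3, which IS divisible by 3, so compatible.
    Write x = 2 + 12·t and substitute into x ≡ 5 (mod 15): 12·t ≡ 5 − 2 = 3 (mod 15).
    Divide the congruence (and modulus) by g = 3: 4·t ≡ 1 (mod 5).
    The inverse of 4 mod 5 is 4 (since 4·4 = 16 = 3·5 + 1), so t ≡ 4·1 = 4 ≡ 4 (mod 5).
    Then x = 2 + 12·4 = 50, valid modulo lcm(12, 15) = 60: x ≡ 50 (mod 60).
  Combine with x ≡ 5 (mod 9): gcd(60, 9) = 3; 5 - 50 = -45, which IS divisible by 3, so compatible.
    Write x = 50 + 60·t and substitute into x ≡ 5 (mod 9): 60·t ≡ 5 − 50 = -45 (mod 9).
    Divide the congruence (and modulus) by g = 3: 20·t ≡ -15 (mod 3).
    Reduce coefficients mod 3: 2·t ≡ 0 (mod 3).
    The inverse of 2 mod 3 is 2 (since 2·2 = 4 = 1·3 + 1), so t ≡ 2·0 = 0 ≡ 0 (mod 3).
    Then x = 50 + 60·0 = 50, valid modulo lcm(60, 9) = 180: x ≡ 50 (mod 180).
Verify: 50 mod 12 = 2, 50 mod 15 = 5, 50 mod 9 = 5.

x ≡ 50 (mod 180).


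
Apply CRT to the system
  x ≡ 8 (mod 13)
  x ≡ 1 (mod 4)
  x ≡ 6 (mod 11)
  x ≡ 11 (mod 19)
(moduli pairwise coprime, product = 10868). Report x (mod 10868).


Product of moduli M = 13 · 4 · 11 · 19 = 10868.
Merge one congruence at a time:
  Start: x ≡ 8 (mod 13).
  Combine with x ≡ 1 (mod 4); new modulus lcm = 52.
    Write x = 8 + 13·t and substitute into x ≡ 1 (mod 4): 13·t ≡ 1 − 8 = -7 (mod 4).
    Reduce coefficients mod 4: 1·t ≡ 1 (mod 4).
    So t ≡ 1 (mod 4).
    Then x = 8 + 13·1 = 21, valid modulo lcm(13, 4) = 52: x ≡ 21 (mod 52).
  Combine with x ≡ 6 (mod 11); new modulus lcm = 572.
    Write x = 21 + 52·t and substitute into x ≡ 6 (mod 11): 52·t ≡ 6 − 21 = -15 (mod 11).
    Reduce coefficients mod 11: 8·t ≡ 7 (mod 11).
    The inverse of 8 mod 11 is 7 (since 8·7 = 56 = 5·11 + 1), so t ≡ 7·7 = 49 ≡ 5 (mod 11).
    Then x = 21 + 52·5 = 281, valid modulo lcm(52, 11) = 572: x ≡ 281 (mod 572).
  Combine with x ≡ 11 (mod 19); new modulus lcm = 10868.
    Write x = 281 + 572·t and substitute into x ≡ 11 (mod 19): 572·t ≡ 11 − 281 = -270 (mod 19).
    Reduce coefficients mod 19: 2·t ≡ 15 (mod 19).
    The inverse of 2 mod 19 is 10 (since 2·10 = 20 = 1·19 + 1), so t ≡ 10·15 = 150 ≡ 17 (mod 19).
    Then x = 281 + 572·17 = 10005, valid modulo lcm(572, 19) = 10868: x ≡ 10005 (mod 10868).
Verify against each original: 10005 mod 13 = 8, 10005 mod 4 = 1, 10005 mod 11 = 6, 10005 mod 19 = 11.

x ≡ 10005 (mod 10868).


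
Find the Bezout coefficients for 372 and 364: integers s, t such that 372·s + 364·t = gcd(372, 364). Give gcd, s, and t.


Euclidean algorithm on (372, 364) — divide until remainder is 0:
  372 = 1 · 364 + 8
  364 = 45 · 8 + 4
  8 = 2 · 4 + 0
gcd(372, 364) = 4.
Track Bezout coefficients alongside the remainders: start with r₀ = 372 = a·1 + b·0 (s = 1, t = 0) and r₁ = 364 = a·0 + b·1 (s = 0, t = 1); each new remainder r_{k+1} = r_{k-1} − q_k·r_k inherits s_{k+1} = s_{k-1} − q_k·s_k, t_{k+1} = t_{k-1} − q_k·t_k, so r_k = a·s_k + b·t_k at every step:
  q = 1: r = 8, s = 1 − 1·0 = 1, t = 0 − 1·1 = -1  (check: 372·1 + 364·(-1) = 8)
  q = 45: r = 4, s = 0 − 45·1 = -45, t = 1 − 45·(-1) = 46  (check: 372·(-45) + 364·46 = 4)
The row with r = 4 (the gcd) gives the Bezout coefficients s = -45, t = 46.
Result: 372 · (-45) + 364 · (46) = 4.

gcd(372, 364) = 4; s = -45, t = 46 (check: 372·(-45) + 364·46 = 4).


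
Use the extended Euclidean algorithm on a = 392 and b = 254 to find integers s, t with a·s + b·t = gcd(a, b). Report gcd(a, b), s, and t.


Euclidean algorithm on (392, 254) — divide until remainder is 0:
  392 = 1 · 254 + 138
  254 = 1 · 138 + 116
  138 = 1 · 116 + 22
  116 = 5 · 22 + 6
  22 = 3 · 6 + 4
  6 = 1 · 4 + 2
  4 = 2 · 2 + 0
gcd(392, 254) = 2.
Track Bezout coefficients alongside the remainders: start with r₀ = 392 = a·1 + b·0 (s = 1, t = 0) and r₁ = 254 = a·0 + b·1 (s = 0, t = 1); each new remainder r_{k+1} = r_{k-1} − q_k·r_k inherits s_{k+1} = s_{k-1} − q_k·s_k, t_{k+1} = t_{k-1} − q_k·t_k, so r_k = a·s_k + b·t_k at every step:
  q = 1: r = 138, s = 1 − 1·0 = 1, t = 0 − 1·1 = -1  (check: 392·1 + 254·(-1) = 138)
  q = 1: r = 116, s = 0 − 1·1 = -1, t = 1 − 1·(-1) = 2  (check: 392·(-1) + 254·2 = 116)
  q = 1: r = 22, s = 1 − 1·(-1) = 2, t = -1 − 1·2 = -3  (check: 392·2 + 254·(-3) = 22)
  q = 5: r = 6, s = -1 − 5·2 = -11, t = 2 − 5·(-3) = 17  (check: 392·(-11) + 254·17 = 6)
  q = 3: r = 4, s = 2 − 3·(-11) = 35, t = -3 − 3·17 = -54  (check: 392·35 + 254·(-54) = 4)
  q = 1: r = 2, s = -11 − 1·35 = -46, t = 17 − 1·(-54) = 71  (check: 392·(-46) + 254·71 = 2)
The row with r = 2 (the gcd) gives the Bezout coefficients s = -46, t = 71.
Result: 392 · (-46) + 254 · (71) = 2.

gcd(392, 254) = 2; s = -46, t = 71 (check: 392·(-46) + 254·71 = 2).


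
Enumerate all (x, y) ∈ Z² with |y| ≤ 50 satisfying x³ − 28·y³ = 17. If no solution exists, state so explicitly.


The equation is x³ - 28y³ = 17. For fixed y, x³ = 28·y³ + 17, so a solution requires the RHS to be a perfect cube.
Strategy: iterate y from -50 to 50, compute RHS = 28·y³ + 17, and check whether it is a (positive or negative) perfect cube.
Check small values of y:
  y = 0: RHS = 17 is not a perfect cube.
  y = 1: RHS = 45 is not a perfect cube.
  y = -1: RHS = -11 is not a perfect cube.
  y = 2: RHS = 241 is not a perfect cube.
  y = -2: RHS = -207 is not a perfect cube.
  y = 3: RHS = 773 is not a perfect cube.
  y = -3: RHS = -739 is not a perfect cube.
Continuing the search up to |y| = 50 finds no solutions either.
No (x, y) in the scanned range satisfies the equation.

No integer solutions with |y| ≤ 50.


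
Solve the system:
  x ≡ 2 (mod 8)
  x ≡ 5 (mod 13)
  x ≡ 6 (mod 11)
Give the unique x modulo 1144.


Moduli 8, 13, 11 are pairwise coprime; by CRT there is a unique solution modulo M = 8 · 13 · 11 = 1144.
Solve pairwise, accumulating the modulus:
  Start with x ≡ 2 (mod 8).
  Combine with x ≡ 5 (mod 13): since gcd(8, 13) = 1, we get a unique residue mod 104.
    Write x = 2 + 8·t and substitute into x ≡ 5 (mod 13): 8·t ≡ 5 − 2 = 3 (mod 13).
    The inverse of 8 mod 13 is 5 (since 8·5 = 40 = 3·13 + 1), so t ≡ 5·3 = 15 ≡ 2 (mod 13).
    Then x = 2 + 8·2 = 18, valid modulo lcm(8, 13) = 104: x ≡ 18 (mod 104).
  Combine with x ≡ 6 (mod 11): since gcd(104, 11) = 1, we get a unique residue mod 1144.
    Write x = 18 + 104·t and substitute into x ≡ 6 (mod 11): 104·t ≡ 6 − 18 = -12 (mod 11).
    Reduce coefficients mod 11: 5·t ≡ 10 (mod 11).
    The inverse of 5 mod 11 is 9 (since 5·9 = 45 = 4·11 + 1), so t ≡ 9·10 = 90 ≡ 2 (mod 11).
    Then x = 18 + 104·2 = 226, valid modulo lcm(104, 11) = 1144: x ≡ 226 (mod 1144).
Verify: 226 mod 8 = 2 ✓, 226 mod 13 = 5 ✓, 226 mod 11 = 6 ✓.

x ≡ 226 (mod 1144).


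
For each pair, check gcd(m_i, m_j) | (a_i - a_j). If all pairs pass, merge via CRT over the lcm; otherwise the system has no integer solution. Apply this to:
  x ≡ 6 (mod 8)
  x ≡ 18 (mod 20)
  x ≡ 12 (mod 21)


Moduli 8, 20, 21 are not pairwise coprime, so CRT works modulo lcm(m_i) when all pairwise compatibility conditions hold.
Pairwise compatibility: gcd(m_i, m_j) must divide a_i - a_j for every pair.
Merge one congruence at a time:
  Start: x ≡ 6 (mod 8).
  Combine with x ≡ 18 (mod 20): gcd(8, 20) = 4; 18 - 6 = 12, which IS divisible by 4, so compatible.
    Write x = 6 + 8·t and substitute into x ≡ 18 (mod 20): 8·t ≡ 18 − 6 = 12 (mod 20).
    Divide the congruence (and modulus) by g = 4: 2·t ≡ 3 (mod 5).
    The inverse of 2 mod 5 is 3 (since 2·3 = 6 = 1·5 + 1), so t ≡ 3·3 = 9 ≡ 4 (mod 5).
    Then x = 6 + 8·4 = 38, valid modulo lcm(8, 20) = 40: x ≡ 38 (mod 40).
  Combine with x ≡ 12 (mod 21): gcd(40, 21) = 1; 12 - 38 = -26, which IS divisible by 1, so compatible.
    Write x = 38 + 40·t and substitute into x ≡ 12 (mod 21): 40·t ≡ 12 − 38 = -26 (mod 21).
    Reduce coefficients mod 21: 19·t ≡ 16 (mod 21).
    The inverse of 19 mod 21 is 10 (since 19·10 = 190 = 9·21 + 1), so t ≡ 10·16 = 160 ≡ 13 (mod 21).
    Then x = 38 + 40·13 = 558, valid modulo lcm(40, 21) = 840: x ≡ 558 (mod 840).
Verify: 558 mod 8 = 6, 558 mod 20 = 18, 558 mod 21 = 12.

x ≡ 558 (mod 840).


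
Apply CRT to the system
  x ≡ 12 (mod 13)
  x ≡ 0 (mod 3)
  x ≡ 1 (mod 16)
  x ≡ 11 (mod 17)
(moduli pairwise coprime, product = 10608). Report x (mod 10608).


Product of moduli M = 13 · 3 · 16 · 17 = 10608.
Merge one congruence at a time:
  Start: x ≡ 12 (mod 13).
  Combine with x ≡ 0 (mod 3); new modulus lcm = 39.
    Write x = 12 + 13·t and substitute into x ≡ 0 (mod 3): 13·t ≡ 0 − 12 = -12 (mod 3).
    Reduce coefficients mod 3: 1·t ≡ 0 (mod 3).
    So t ≡ 0 (mod 3).
    Then x = 12 + 13·0 = 12, valid modulo lcm(13, 3) = 39: x ≡ 12 (mod 39).
  Combine with x ≡ 1 (mod 16); new modulus lcm = 624.
    Write x = 12 + 39·t and substitute into x ≡ 1 (mod 16): 39·t ≡ 1 − 12 = -11 (mod 16).
    Reduce coefficients mod 16: 7·t ≡ 5 (mod 16).
    The inverse of 7 mod 16 is 7 (since 7·7 = 49 = 3·16 + 1), so t ≡ 7·5 = 35 ≡ 3 (mod 16).
    Then x = 12 + 39·3 = 129, valid modulo lcm(39, 16) = 624: x ≡ 129 (mod 624).
  Combine with x ≡ 11 (mod 17); new modulus lcm = 10608.
    Write x = 129 + 624·t and substitute into x ≡ 11 (mod 17): 624·t ≡ 11 − 129 = -118 (mod 17).
    Reduce coefficients mod 17: 12·t ≡ 1 (mod 17).
    The inverse of 12 mod 17 is 10 (since 12·10 = 120 = 7·17 + 1), so t ≡ 10·1 = 10 ≡ 10 (mod 17).
    Then x = 129 + 624·10 = 6369, valid modulo lcm(624, 17) = 10608: x ≡ 6369 (mod 10608).
Verify against each original: 6369 mod 13 = 12, 6369 mod 3 = 0, 6369 mod 16 = 1, 6369 mod 17 = 11.

x ≡ 6369 (mod 10608).


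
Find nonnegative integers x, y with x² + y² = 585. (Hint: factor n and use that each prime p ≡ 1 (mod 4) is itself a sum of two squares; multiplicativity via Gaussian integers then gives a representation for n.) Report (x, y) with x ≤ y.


Step 1: Factor n = 585 = 3^2 · 5 · 13.
Step 2: Check the mod-4 condition on each prime factor: 3 ≡ 3 (mod 4), exponent 2 (must be even); 5 ≡ 1 (mod 4), exponent 1; 13 ≡ 1 (mod 4), exponent 1.
All primes ≡ 3 (mod 4) appear to even exponent (or don't appear), so by the two-squares theorem n IS expressible as a sum of two squares.
Step 3: Build a representation. Group n = k² · m with k = 3 and m = 5 · 13 = 65 (a product of primes ≡ 1 (mod 4)); a representation of m scales to one of n via (k·x)² + (k·y)² = k²(x² + y²). Each prime p ≡ 1 (mod 4) is itself a sum of two squares; find a² by testing p − a² for a perfect square:
  5: 5 − 1² = 4 = 2² ⇒ 5 = 1² + 2².
  13: 13 − 1² = 12, 13 − 2² = 9 = 3² ⇒ 13 = 2² + 3².
  Combine using the Brahmagupta–Fibonacci identity (a² + b²)(c² + d²) = (ac − bd)² + (ad + bc)² = (ac + bd)² + (ad − bc)²:
  5 · 13 = 65: from (1² + 2²)(2² + 3²), take (1·2 − 2·3, 1·3 + 2·2) = (2 − 6, 3 + 4) = (-4, 7); dropping signs (only squares matter) gives (4, 7); check 4² + 7² = 16 + 49 = 65 ✓.
  Scale by k = 3: (3·4, 3·7) = (12, 21).
Step 4: Order so x ≤ y and verify: 12² + 21² = 144 + 441 = 585 = n. ✓

n = 585 = 12² + 21² (one valid representation with x ≤ y).


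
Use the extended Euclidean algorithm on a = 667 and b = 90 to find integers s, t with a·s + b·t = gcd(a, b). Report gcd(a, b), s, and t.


Euclidean algorithm on (667, 90) — divide until remainder is 0:
  667 = 7 · 90 + 37
  90 = 2 · 37 + 16
  37 = 2 · 16 + 5
  16 = 3 · 5 + 1
  5 = 5 · 1 + 0
gcd(667, 90) = 1.
Track Bezout coefficients alongside the remainders: start with r₀ = 667 = a·1 + b·0 (s = 1, t = 0) and r₁ = 90 = a·0 + b·1 (s = 0, t = 1); each new remainder r_{k+1} = r_{k-1} − q_k·r_k inherits s_{k+1} = s_{k-1} − q_k·s_k, t_{k+1} = t_{k-1} − q_k·t_k, so r_k = a·s_k + b·t_k at every step:
  q = 7: r = 37, s = 1 − 7·0 = 1, t = 0 − 7·1 = -7  (check: 667·1 + 90·(-7) = 37)
  q = 2: r = 16, s = 0 − 2·1 = -2, t = 1 − 2·(-7) = 15  (check: 667·(-2) + 90·15 = 16)
  q = 2: r = 5, s = 1 − 2·(-2) = 5, t = -7 − 2·15 = -37  (check: 667·5 + 90·(-37) = 5)
  q = 3: r = 1, s = -2 − 3·5 = -17, t = 15 − 3·(-37) = 126  (check: 667·(-17) + 90·126 = 1)
The row with r = 1 (the gcd) gives the Bezout coefficients s = -17, t = 126.
Result: 667 · (-17) + 90 · (126) = 1.

gcd(667, 90) = 1; s = -17, t = 126 (check: 667·(-17) + 90·126 = 1).


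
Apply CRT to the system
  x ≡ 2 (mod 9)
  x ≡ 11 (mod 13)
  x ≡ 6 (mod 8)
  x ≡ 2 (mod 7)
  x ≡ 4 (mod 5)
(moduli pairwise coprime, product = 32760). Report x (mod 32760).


Product of moduli M = 9 · 13 · 8 · 7 · 5 = 32760.
Merge one congruence at a time:
  Start: x ≡ 2 (mod 9).
  Combine with x ≡ 11 (mod 13); new modulus lcm = 117.
    Write x = 2 + 9·t and substitute into x ≡ 11 (mod 13): 9·t ≡ 11 − 2 = 9 (mod 13).
    The inverse of 9 mod 13 is 3 (since 9·3 = 27 = 2·13 + 1), so t ≡ 3·9 = 27 ≡ 1 (mod 13).
    Then x = 2 + 9·1 = 11, valid modulo lcm(9, 13) = 117: x ≡ 11 (mod 117).
  Combine with x ≡ 6 (mod 8); new modulus lcm = 936.
    Write x = 11 + 117·t and substitute into x ≡ 6 (mod 8): 117·t ≡ 6 − 11 = -5 (mod 8).
    Reduce coefficients mod 8: 5·t ≡ 3 (mod 8).
    The inverse of 5 mod 8 is 5 (since 5·5 = 25 = 3·8 + 1), so t ≡ 5·3 = 15 ≡ 7 (mod 8).
    Then x = 11 + 117·7 = 830, valid modulo lcm(117, 8) = 936: x ≡ 830 (mod 936).
  Combine with x ≡ 2 (mod 7); new modulus lcm = 6552.
    Write x = 830 + 936·t and substitute into x ≡ 2 (mod 7): 936·t ≡ 2 − 830 = -828 (mod 7).
    Reduce coefficients mod 7: 5·t ≡ 5 (mod 7).
    The inverse of 5 mod 7 is 3 (since 5·3 = 15 = 2·7 + 1), so t ≡ 3·5 = 15 ≡ 1 (mod 7).
    Then x = 830 + 936·1 = 1766, valid modulo lcm(936, 7) = 6552: x ≡ 1766 (mod 6552).
  Combine with x ≡ 4 (mod 5); new modulus lcm = 32760.
    Write x = 1766 + 6552·t and substitute into x ≡ 4 (mod 5): 6552·t ≡ 4 − 1766 = -1762 (mod 5).
    Reduce coefficients mod 5: 2·t ≡ 3 (mod 5).
    The inverse of 2 mod 5 is 3 (since 2·3 = 6 = 1·5 + 1), so t ≡ 3·3 = 9 ≡ 4 (mod 5).
    Then x = 1766 + 6552·4 = 27974, valid modulo lcm(6552, 5) = 32760: x ≡ 27974 (mod 32760).
Verify against each original: 27974 mod 9 = 2, 27974 mod 13 = 11, 27974 mod 8 = 6, 27974 mod 7 = 2, 27974 mod 5 = 4.

x ≡ 27974 (mod 32760).


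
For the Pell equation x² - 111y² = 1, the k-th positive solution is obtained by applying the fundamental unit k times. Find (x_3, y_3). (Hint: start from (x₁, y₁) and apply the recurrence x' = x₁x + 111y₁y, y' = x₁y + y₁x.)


Step 1: Find the fundamental solution (x₁, y₁) of x² - 111y² = 1.
  Expand √111 as a continued fraction. a₀ = ⌊√111⌋ = 10; iterate m_{k+1} = d_k·a_k − m_k, d_{k+1} = (111 − m_{k+1}²)/d_k, a_{k+1} = ⌊(a₀ + m_{k+1})/d_{k+1}⌋ (starting m₀ = 0, d₀ = 1), with convergents p_k = a_k·p_{k-1} + p_{k-2}, q_k = a_k·q_{k-1} + q_{k-2} (p₋₁ = 1, q₋₁ = 0):
  k = 0: a₀ = 10; p₀/q₀ = 10/1; p₀² − 111·q₀² = 100 − 111 = -11.
  k = 1: m = 10, d = 11, a = ⌊(10 + 10)/11⌋ = 1; p/q = (1·10 + 1)/(1·1 + 0) = 11/1; p² − 111·q² = 121 − 111 = 10.
  k = 2: m = 1, d = 10, a = ⌊(10 + 1)/10⌋ = 1; p/q = (1·11 + 10)/(1·1 + 1) = 21/2; p² − 111·q² = 441 − 444 = -3.
  k = 3: m = 9, d = 3, a = ⌊(10 + 9)/3⌋ = 6; p/q = (6·21 + 11)/(6·2 + 1) = 137/13; p² − 111·q² = 18769 − 18759 = 10.
  k = 4: m = 9, d = 10, a = ⌊(10 + 9)/10⌋ = 1; p/q = (1·137 + 21)/(1·13 + 2) = 158/15; p² − 111·q² = 24964 − 24975 = -11.
  k = 5: m = 1, d = 11, a = ⌊(10 + 1)/11⌋ = 1; p/q = (1·158 + 137)/(1·15 + 13) = 295/28; p² − 111·q² = 87025 − 87024 = 1.
  The first convergent with p² − 111·q² = 1 gives the fundamental solution (x₁, y₁) = (295, 28).
Step 2: Apply the recurrence (x_{n+1}, y_{n+1}) = (x₁x_n + 111y₁y_n, x₁y_n + y₁x_n) repeatedly.
  From (x_1, y_1) = (295, 28): x_2 = 295·295 + 111·28·28 = 174049; y_2 = 295·28 + 28·295 = 16520.
  From (x_2, y_2) = (174049, 16520): x_3 = 295·174049 + 111·28·16520 = 102688615; y_3 = 295·16520 + 28·174049 = 9746772.
Step 3: Verify x_3² - 111·y_3² = 10544951650618225 - 10544951650618224 = 1 (should be 1). ✓

(x_1, y_1) = (295, 28); (x_3, y_3) = (102688615, 9746772).


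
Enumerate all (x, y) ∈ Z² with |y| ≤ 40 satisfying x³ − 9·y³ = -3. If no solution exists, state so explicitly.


The equation is x³ - 9y³ = -3. For fixed y, x³ = 9·y³ − 3, so a solution requires the RHS to be a perfect cube.
Strategy: iterate y from -40 to 40, compute RHS = 9·y³ − 3, and check whether it is a (positive or negative) perfect cube.
Check small values of y:
  y = 0: RHS = -3 is not a perfect cube.
  y = 1: RHS = 6 is not a perfect cube.
  y = -1: RHS = -12 is not a perfect cube.
  y = 2: RHS = 69 is not a perfect cube.
  y = -2: RHS = -75 is not a perfect cube.
  y = 3: RHS = 240 is not a perfect cube.
  y = -3: RHS = -246 is not a perfect cube.
Continuing the search up to |y| = 40 finds no solutions either.
No (x, y) in the scanned range satisfies the equation.

No integer solutions with |y| ≤ 40.


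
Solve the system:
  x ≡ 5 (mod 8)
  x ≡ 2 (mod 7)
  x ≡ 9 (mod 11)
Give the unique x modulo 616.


Moduli 8, 7, 11 are pairwise coprime; by CRT there is a unique solution modulo M = 8 · 7 · 11 = 616.
Solve pairwise, accumulating the modulus:
  Start with x ≡ 5 (mod 8).
  Combine with x ≡ 2 (mod 7): since gcd(8, 7) = 1, we get a unique residue mod 56.
    Write x = 5 + 8·t and substitute into x ≡ 2 (mod 7): 8·t ≡ 2 − 5 = -3 (mod 7).
    Reduce coefficients mod 7: 1·t ≡ 4 (mod 7).
    So t ≡ 4 (mod 7).
    Then x = 5 + 8·4 = 37, valid modulo lcm(8, 7) = 56: x ≡ 37 (mod 56).
  Combine with x ≡ 9 (mod 11): since gcd(56, 11) = 1, we get a unique residue mod 616.
    Write x = 37 + 56·t and substitute into x ≡ 9 (mod 11): 56·t ≡ 9 − 37 = -28 (mod 11).
    Reduce coefficients mod 11: 1·t ≡ 5 (mod 11).
    So t ≡ 5 (mod 11).
    Then x = 37 + 56·5 = 317, valid modulo lcm(56, 11) = 616: x ≡ 317 (mod 616).
Verify: 317 mod 8 = 5 ✓, 317 mod 7 = 2 ✓, 317 mod 11 = 9 ✓.

x ≡ 317 (mod 616).


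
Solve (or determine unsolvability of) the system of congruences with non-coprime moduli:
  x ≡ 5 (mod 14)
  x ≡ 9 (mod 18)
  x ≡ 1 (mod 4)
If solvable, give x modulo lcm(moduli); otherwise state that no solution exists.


Moduli 14, 18, 4 are not pairwise coprime, so CRT works modulo lcm(m_i) when all pairwise compatibility conditions hold.
Pairwise compatibility: gcd(m_i, m_j) must divide a_i - a_j for every pair.
Merge one congruence at a time:
  Start: x ≡ 5 (mod 14).
  Combine with x ≡ 9 (mod 18): gcd(14, 18) = 2; 9 - 5 = 4, which IS divisible by 2, so compatible.
    Write x = 5 + 14·t and substitute into x ≡ 9 (mod 18): 14·t ≡ 9 − 5 = 4 (mod 18).
    Divide the congruence (and modulus) by g = 2: 7·t ≡ 2 (mod 9).
    The inverse of 7 mod 9 is 4 (since 7·4 = 28 = 3·9 + 1), so t ≡ 4·2 = 8 ≡ 8 (mod 9).
    Then x = 5 + 14·8 = 117, valid modulo lcm(14, 18) = 126: x ≡ 117 (mod 126).
  Combine with x ≡ 1 (mod 4): gcd(126, 4) = 2; 1 - 117 = -116, which IS divisible by 2, so compatible.
    Write x = 117 + 126·t and substitute into x ≡ 1 (mod 4): 126·t ≡ 1 − 117 = -116 (mod 4).
    Divide the congruence (and modulus) by g = 2: 63·t ≡ -58 (mod 2).
    Reduce coefficients mod 2: 1·t ≡ 0 (mod 2).
    So t ≡ 0 (mod 2).
    Then x = 117 + 126·0 = 117, valid modulo lcm(126, 4) = 252: x ≡ 117 (mod 252).
Verify: 117 mod 14 = 5, 117 mod 18 = 9, 117 mod 4 = 1.

x ≡ 117 (mod 252).


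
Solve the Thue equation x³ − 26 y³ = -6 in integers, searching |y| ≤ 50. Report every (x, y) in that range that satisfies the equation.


The equation is x³ - 26y³ = -6. For fixed y, x³ = 26·y³ − 6, so a solution requires the RHS to be a perfect cube.
Strategy: iterate y from -50 to 50, compute RHS = 26·y³ − 6, and check whether it is a (positive or negative) perfect cube.
Check small values of y:
  y = 0: RHS = -6 is not a perfect cube.
  y = 1: RHS = 20 is not a perfect cube.
  y = -1: RHS = -32 is not a perfect cube.
  y = 2: RHS = 202 is not a perfect cube.
  y = -2: RHS = -214 is not a perfect cube.
  y = 3: RHS = 696 is not a perfect cube.
  y = -3: RHS = -708 is not a perfect cube.
Continuing the search up to |y| = 50 finds no solutions either.
No (x, y) in the scanned range satisfies the equation.

No integer solutions with |y| ≤ 50.


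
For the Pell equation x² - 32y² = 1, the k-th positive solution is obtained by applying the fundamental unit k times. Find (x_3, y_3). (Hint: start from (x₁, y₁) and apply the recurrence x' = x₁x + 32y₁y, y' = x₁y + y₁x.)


Step 1: Find the fundamental solution (x₁, y₁) of x² - 32y² = 1.
  Expand √32 as a continued fraction. a₀ = ⌊√32⌋ = 5; iterate m_{k+1} = d_k·a_k − m_k, d_{k+1} = (32 − m_{k+1}²)/d_k, a_{k+1} = ⌊(a₀ + m_{k+1})/d_{k+1}⌋ (starting m₀ = 0, d₀ = 1), with convergents p_k = a_k·p_{k-1} + p_{k-2}, q_k = a_k·q_{k-1} + q_{k-2} (p₋₁ = 1, q₋₁ = 0):
  k = 0: a₀ = 5; p₀/q₀ = 5/1; p₀² − 32·q₀² = 25 − 32 = -7.
  k = 1: m = 5, d = 7, a = ⌊(5 + 5)/7⌋ = 1; p/q = (1·5 + 1)/(1·1 + 0) = 6/1; p² − 32·q² = 36 − 32 = 4.
  k = 2: m = 2, d = 4, a = ⌊(5 + 2)/4⌋ = 1; p/q = (1·6 + 5)/(1·1 + 1) = 11/2; p² − 32·q² = 121 − 128 = -7.
  k = 3: m = 2, d = 7, a = ⌊(5 + 2)/7⌋ = 1; p/q = (1·11 + 6)/(1·2 + 1) = 17/3; p² − 32·q² = 289 − 288 = 1.
  The first convergent with p² − 32·q² = 1 gives the fundamental solution (x₁, y₁) = (17, 3).
Step 2: Apply the recurrence (x_{n+1}, y_{n+1}) = (x₁x_n + 32y₁y_n, x₁y_n + y₁x_n) repeatedly.
  From (x_1, y_1) = (17, 3): x_2 = 17·17 + 32·3·3 = 577; y_2 = 17·3 + 3·17 = 102.
  From (x_2, y_2) = (577, 102): x_3 = 17·577 + 32·3·102 = 19601; y_3 = 17·102 + 3·577 = 3465.
Step 3: Verify x_3² - 32·y_3² = 384199201 - 384199200 = 1 (should be 1). ✓

(x_1, y_1) = (17, 3); (x_3, y_3) = (19601, 3465).


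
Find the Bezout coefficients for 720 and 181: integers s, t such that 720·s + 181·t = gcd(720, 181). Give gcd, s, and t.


Euclidean algorithm on (720, 181) — divide until remainder is 0:
  720 = 3 · 181 + 177
  181 = 1 · 177 + 4
  177 = 44 · 4 + 1
  4 = 4 · 1 + 0
gcd(720, 181) = 1.
Track Bezout coefficients alongside the remainders: start with r₀ = 720 = a·1 + b·0 (s = 1, t = 0) and r₁ = 181 = a·0 + b·1 (s = 0, t = 1); each new remainder r_{k+1} = r_{k-1} − q_k·r_k inherits s_{k+1} = s_{k-1} − q_k·s_k, t_{k+1} = t_{k-1} − q_k·t_k, so r_k = a·s_k + b·t_k at every step:
  q = 3: r = 177, s = 1 − 3·0 = 1, t = 0 − 3·1 = -3  (check: 720·1 + 181·(-3) = 177)
  q = 1: r = 4, s = 0 − 1·1 = -1, t = 1 − 1·(-3) = 4  (check: 720·(-1) + 181·4 = 4)
  q = 44: r = 1, s = 1 − 44·(-1) = 45, t = -3 − 44·4 = -179  (check: 720·45 + 181·(-179) = 1)
The row with r = 1 (the gcd) gives the Bezout coefficients s = 45, t = -179.
Result: 720 · (45) + 181 · (-179) = 1.

gcd(720, 181) = 1; s = 45, t = -179 (check: 720·45 + 181·(-179) = 1).


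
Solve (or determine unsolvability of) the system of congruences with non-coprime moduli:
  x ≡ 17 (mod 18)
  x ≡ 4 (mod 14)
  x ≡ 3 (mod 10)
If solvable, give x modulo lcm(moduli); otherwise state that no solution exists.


Moduli 18, 14, 10 are not pairwise coprime, so CRT works modulo lcm(m_i) when all pairwise compatibility conditions hold.
Pairwise compatibility: gcd(m_i, m_j) must divide a_i - a_j for every pair.
Merge one congruence at a time:
  Start: x ≡ 17 (mod 18).
  Combine with x ≡ 4 (mod 14): gcd(18, 14) = 2, and 4 - 17 = -13 is NOT divisible by 2.
    ⇒ system is inconsistent (no integer solution).

No solution (the system is inconsistent).


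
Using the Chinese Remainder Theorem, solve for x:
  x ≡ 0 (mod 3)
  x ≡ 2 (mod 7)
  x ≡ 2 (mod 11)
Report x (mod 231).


Moduli 3, 7, 11 are pairwise coprime; by CRT there is a unique solution modulo M = 3 · 7 · 11 = 231.
Solve pairwise, accumulating the modulus:
  Start with x ≡ 0 (mod 3).
  Combine with x ≡ 2 (mod 7): since gcd(3, 7) = 1, we get a unique residue mod 21.
    Write x = 0 + 3·t and substitute into x ≡ 2 (mod 7): 3·t ≡ 2 − 0 = 2 (mod 7).
    The inverse of 3 mod 7 is 5 (since 3·5 = 15 = 2·7 + 1), so t ≡ 5·2 = 10 ≡ 3 (mod 7).
    Then x = 0 + 3·3 = 9, valid modulo lcm(3, 7) = 21: x ≡ 9 (mod 21).
  Combine with x ≡ 2 (mod 11): since gcd(21, 11) = 1, we get a unique residue mod 231.
    Write x = 9 + 21·t and substitute into x ≡ 2 (mod 11): 21·t ≡ 2 − 9 = -7 (mod 11).
    Reduce coefficients mod 11: 10·t ≡ 4 (mod 11).
    The inverse of 10 mod 11 is 10 (since 10·10 = 100 = 9·11 + 1), so t ≡ 10·4 = 40 ≡ 7 (mod 11).
    Then x = 9 + 21·7 = 156, valid modulo lcm(21, 11) = 231: x ≡ 156 (mod 231).
Verify: 156 mod 3 = 0 ✓, 156 mod 7 = 2 ✓, 156 mod 11 = 2 ✓.

x ≡ 156 (mod 231).


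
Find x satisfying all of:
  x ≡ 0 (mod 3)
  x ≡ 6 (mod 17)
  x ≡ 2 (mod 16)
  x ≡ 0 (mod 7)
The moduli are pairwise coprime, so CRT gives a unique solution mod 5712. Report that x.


Product of moduli M = 3 · 17 · 16 · 7 = 5712.
Merge one congruence at a time:
  Start: x ≡ 0 (mod 3).
  Combine with x ≡ 6 (mod 17); new modulus lcm = 51.
    Write x = 0 + 3·t and substitute into x ≡ 6 (mod 17): 3·t ≡ 6 − 0 = 6 (mod 17).
    The inverse of 3 mod 17 is 6 (since 3·6 = 18 = 1·17 + 1), so t ≡ 6·6 = 36 ≡ 2 (mod 17).
    Then x = 0 + 3·2 = 6, valid modulo lcm(3, 17) = 51: x ≡ 6 (mod 51).
  Combine with x ≡ 2 (mod 16); new modulus lcm = 816.
    Write x = 6 + 51·t and substitute into x ≡ 2 (mod 16): 51·t ≡ 2 − 6 = -4 (mod 16).
    Reduce coefficients mod 16: 3·t ≡ 12 (mod 16).
    The inverse of 3 mod 16 is 11 (since 3·11 = 33 = 2·16 + 1), so t ≡ 11·12 = 132 ≡ 4 (mod 16).
    Then x = 6 + 51·4 = 210, valid modulo lcm(51, 16) = 816: x ≡ 210 (mod 816).
  Combine with x ≡ 0 (mod 7); new modulus lcm = 5712.
    Write x = 210 + 816·t and substitute into x ≡ 0 (mod 7): 816·t ≡ 0 − 210 = -210 (mod 7).
    Reduce coefficients mod 7: 4·t ≡ 0 (mod 7).
    The inverse of 4 mod 7 is 2 (since 4·2 = 8 = 1·7 + 1), so t ≡ 2·0 = 0 ≡ 0 (mod 7).
    Then x = 210 + 816·0 = 210, valid modulo lcm(816, 7) = 5712: x ≡ 210 (mod 5712).
Verify against each original: 210 mod 3 = 0, 210 mod 17 = 6, 210 mod 16 = 2, 210 mod 7 = 0.

x ≡ 210 (mod 5712).


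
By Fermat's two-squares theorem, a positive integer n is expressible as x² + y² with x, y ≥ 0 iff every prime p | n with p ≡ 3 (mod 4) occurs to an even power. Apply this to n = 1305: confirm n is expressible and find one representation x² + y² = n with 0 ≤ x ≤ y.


Step 1: Factor n = 1305 = 3^2 · 5 · 29.
Step 2: Check the mod-4 condition on each prime factor: 3 ≡ 3 (mod 4), exponent 2 (must be even); 5 ≡ 1 (mod 4), exponent 1; 29 ≡ 1 (mod 4), exponent 1.
All primes ≡ 3 (mod 4) appear to even exponent (or don't appear), so by the two-squares theorem n IS expressible as a sum of two squares.
Step 3: Build a representation. Group n = k² · m with k = 3 and m = 5 · 29 = 145 (a product of primes ≡ 1 (mod 4)); a representation of m scales to one of n via (k·x)² + (k·y)² = k²(x² + y²). Each prime p ≡ 1 (mod 4) is itself a sum of two squares; find a² by testing p − a² for a perfect square:
  5: 5 − 1² = 4 = 2² ⇒ 5 = 1² + 2².
  29: 29 − 1² = 28, 29 − 2² = 25 = 5² ⇒ 29 = 2² + 5².
  Combine using the Brahmagupta–Fibonacci identity (a² + b²)(c² + d²) = (ac − bd)² + (ad + bc)² = (ac + bd)² + (ad − bc)²:
  5 · 29 = 145: from (1² + 2²)(2² + 5²), take (1·2 − 2·5, 1·5 + 2·2) = (2 − 10, 5 + 4) = (-8, 9); dropping signs (only squares matter) gives (8, 9); check 8² + 9² = 64 + 81 = 145 ✓.
  Scale by k = 3: (3·8, 3·9) = (24, 27).
Step 4: Order so x ≤ y and verify: 24² + 27² = 576 + 729 = 1305 = n. ✓

n = 1305 = 24² + 27² (one valid representation with x ≤ y).


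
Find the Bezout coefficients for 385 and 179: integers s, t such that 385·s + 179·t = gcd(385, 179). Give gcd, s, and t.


Euclidean algorithm on (385, 179) — divide until remainder is 0:
  385 = 2 · 179 + 27
  179 = 6 · 27 + 17
  27 = 1 · 17 + 10
  17 = 1 · 10 + 7
  10 = 1 · 7 + 3
  7 = 2 · 3 + 1
  3 = 3 · 1 + 0
gcd(385, 179) = 1.
Track Bezout coefficients alongside the remainders: start with r₀ = 385 = a·1 + b·0 (s = 1, t = 0) and r₁ = 179 = a·0 + b·1 (s = 0, t = 1); each new remainder r_{k+1} = r_{k-1} − q_k·r_k inherits s_{k+1} = s_{k-1} − q_k·s_k, t_{k+1} = t_{k-1} − q_k·t_k, so r_k = a·s_k + b·t_k at every step:
  q = 2: r = 27, s = 1 − 2·0 = 1, t = 0 − 2·1 = -2  (check: 385·1 + 179·(-2) = 27)
  q = 6: r = 17, s = 0 − 6·1 = -6, t = 1 − 6·(-2) = 13  (check: 385·(-6) + 179·13 = 17)
  q = 1: r = 10, s = 1 − 1·(-6) = 7, t = -2 − 1·13 = -15  (check: 385·7 + 179·(-15) = 10)
  q = 1: r = 7, s = -6 − 1·7 = -13, t = 13 − 1·(-15) = 28  (check: 385·(-13) + 179·28 = 7)
  q = 1: r = 3, s = 7 − 1·(-13) = 20, t = -15 − 1·28 = -43  (check: 385·20 + 179·(-43) = 3)
  q = 2: r = 1, s = -13 − 2·20 = -53, t = 28 − 2·(-43) = 114  (check: 385·(-53) + 179·114 = 1)
The row with r = 1 (the gcd) gives the Bezout coefficients s = -53, t = 114.
Result: 385 · (-53) + 179 · (114) = 1.

gcd(385, 179) = 1; s = -53, t = 114 (check: 385·(-53) + 179·114 = 1).


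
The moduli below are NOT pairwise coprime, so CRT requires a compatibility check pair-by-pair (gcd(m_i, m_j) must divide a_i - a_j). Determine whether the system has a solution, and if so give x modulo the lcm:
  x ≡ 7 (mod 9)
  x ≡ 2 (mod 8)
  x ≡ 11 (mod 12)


Moduli 9, 8, 12 are not pairwise coprime, so CRT works modulo lcm(m_i) when all pairwise compatibility conditions hold.
Pairwise compatibility: gcd(m_i, m_j) must divide a_i - a_j for every pair.
Merge one congruence at a time:
  Start: x ≡ 7 (mod 9).
  Combine with x ≡ 2 (mod 8): gcd(9, 8) = 1; 2 - 7 = -5, which IS divisible by 1, so compatible.
    Write x = 7 + 9·t and substitute into x ≡ 2 (mod 8): 9·t ≡ 2 − 7 = -5 (mod 8).
    Reduce coefficients mod 8: 1·t ≡ 3 (mod 8).
    So t ≡ 3 (mod 8).
    Then x = 7 + 9·3 = 34, valid modulo lcm(9, 8) = 72: x ≡ 34 (mod 72).
  Combine with x ≡ 11 (mod 12): gcd(72, 12) = 12, and 11 - 34 = -23 is NOT divisible by 12.
    ⇒ system is inconsistent (no integer solution).

No solution (the system is inconsistent).


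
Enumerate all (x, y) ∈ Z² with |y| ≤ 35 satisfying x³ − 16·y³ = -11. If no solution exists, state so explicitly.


The equation is x³ - 16y³ = -11. For fixed y, x³ = 16·y³ − 11, so a solution requires the RHS to be a perfect cube.
Strategy: iterate y from -35 to 35, compute RHS = 16·y³ − 11, and check whether it is a (positive or negative) perfect cube.
Check small values of y:
  y = 0: RHS = -11 is not a perfect cube.
  y = 1: RHS = 5 is not a perfect cube.
  y = -1: RHS = -27 = (-3)³ ⇒ x = -3 works.
  y = 2: RHS = 117 is not a perfect cube.
  y = -2: RHS = -139 is not a perfect cube.
  y = 3: RHS = 421 is not a perfect cube.
  y = -3: RHS = -443 is not a perfect cube.
Continuing the search up to |y| = 35 finds no further solutions beyond those listed.
Collected solutions: (-3, -1).

Solutions (with |y| ≤ 35): (-3, -1).


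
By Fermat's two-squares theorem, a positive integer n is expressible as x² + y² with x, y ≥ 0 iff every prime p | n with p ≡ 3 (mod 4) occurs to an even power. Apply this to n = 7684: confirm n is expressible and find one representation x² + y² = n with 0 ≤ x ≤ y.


Step 1: Factor n = 7684 = 2^2 · 17 · 113.
Step 2: Check the mod-4 condition on each prime factor: 2 = 2 (special); 17 ≡ 1 (mod 4), exponent 1; 113 ≡ 1 (mod 4), exponent 1.
All primes ≡ 3 (mod 4) appear to even exponent (or don't appear), so by the two-squares theorem n IS expressible as a sum of two squares.
Step 3: Build a representation. Group n = k² · m with k = 2 and m = 17 · 113 = 1921 (a product of primes ≡ 1 (mod 4)); a representation of m scales to one of n via (k·x)² + (k·y)² = k²(x² + y²). Each prime p ≡ 1 (mod 4) is itself a sum of two squares; find a² by testing p − a² for a perfect square:
  17: 17 − 1² = 16 = 4² ⇒ 17 = 1² + 4².
  113: 113 − 1² = 112, 113 − 2² = 109, 113 − 3² = 104, 113 − 4² = 97, 113 − 5² = 88, 113 − 6² = 77, 113 − 7² = 64 = 8² ⇒ 113 = 7² + 8².
  Combine using the Brahmagupta–Fibonacci identity (a² + b²)(c² + d²) = (ac − bd)² + (ad + bc)² = (ac + bd)² + (ad − bc)²:
  17 · 113 = 1921: from (1² + 4²)(7² + 8²), take (1·7 − 4·8, 1·8 + 4·7) = (7 − 32, 8 + 28) = (-25, 36); dropping signs (only squares matter) gives (25, 36); check 25² + 36² = 625 + 1296 = 1921 ✓.
  Scale by k = 2: (2·25, 2·36) = (50, 72).
Step 4: Order so x ≤ y and verify: 50² + 72² = 2500 + 5184 = 7684 = n. ✓

n = 7684 = 50² + 72² (one valid representation with x ≤ y).
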